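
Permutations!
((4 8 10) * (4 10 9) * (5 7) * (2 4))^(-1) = (10)(2 9 8 4)(5 7)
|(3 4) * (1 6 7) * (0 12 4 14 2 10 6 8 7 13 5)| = 30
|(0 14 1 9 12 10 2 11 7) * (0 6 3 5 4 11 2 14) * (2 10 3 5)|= 35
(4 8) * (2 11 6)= (2 11 6)(4 8)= [0, 1, 11, 3, 8, 5, 2, 7, 4, 9, 10, 6]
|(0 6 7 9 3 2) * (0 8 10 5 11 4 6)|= 10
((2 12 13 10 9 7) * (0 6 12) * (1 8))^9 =(0 6 12 13 10 9 7 2)(1 8)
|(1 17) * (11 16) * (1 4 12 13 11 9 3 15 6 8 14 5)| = 14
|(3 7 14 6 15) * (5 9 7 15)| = |(3 15)(5 9 7 14 6)| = 10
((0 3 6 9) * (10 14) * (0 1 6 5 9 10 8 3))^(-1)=(1 9 5 3 8 14 10 6)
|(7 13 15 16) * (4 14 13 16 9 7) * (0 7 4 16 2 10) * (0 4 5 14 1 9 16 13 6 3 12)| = 12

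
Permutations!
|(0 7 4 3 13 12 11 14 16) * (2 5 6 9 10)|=45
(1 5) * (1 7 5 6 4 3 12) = (1 6 4 3 12)(5 7) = [0, 6, 2, 12, 3, 7, 4, 5, 8, 9, 10, 11, 1]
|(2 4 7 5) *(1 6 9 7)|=7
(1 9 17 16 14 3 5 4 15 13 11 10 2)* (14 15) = (1 9 17 16 15 13 11 10 2)(3 5 4 14) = [0, 9, 1, 5, 14, 4, 6, 7, 8, 17, 2, 10, 12, 11, 3, 13, 15, 16]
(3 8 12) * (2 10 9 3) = [0, 1, 10, 8, 4, 5, 6, 7, 12, 3, 9, 11, 2] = (2 10 9 3 8 12)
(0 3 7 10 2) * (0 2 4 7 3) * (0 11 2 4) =(0 11 2 4 7 10) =[11, 1, 4, 3, 7, 5, 6, 10, 8, 9, 0, 2]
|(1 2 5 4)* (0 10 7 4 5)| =6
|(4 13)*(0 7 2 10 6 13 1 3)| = 9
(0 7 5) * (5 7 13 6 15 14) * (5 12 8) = (0 13 6 15 14 12 8 5) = [13, 1, 2, 3, 4, 0, 15, 7, 5, 9, 10, 11, 8, 6, 12, 14]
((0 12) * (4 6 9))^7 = (0 12)(4 6 9)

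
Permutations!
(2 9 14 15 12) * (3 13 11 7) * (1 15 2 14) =(1 15 12 14 2 9)(3 13 11 7) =[0, 15, 9, 13, 4, 5, 6, 3, 8, 1, 10, 7, 14, 11, 2, 12]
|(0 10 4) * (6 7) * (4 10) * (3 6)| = |(10)(0 4)(3 6 7)| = 6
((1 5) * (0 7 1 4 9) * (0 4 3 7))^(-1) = (1 7 3 5)(4 9)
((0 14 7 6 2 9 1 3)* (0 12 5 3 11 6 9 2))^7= (14)(3 12 5)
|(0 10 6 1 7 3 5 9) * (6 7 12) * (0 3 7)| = |(0 10)(1 12 6)(3 5 9)| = 6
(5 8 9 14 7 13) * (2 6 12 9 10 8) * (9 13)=(2 6 12 13 5)(7 9 14)(8 10)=[0, 1, 6, 3, 4, 2, 12, 9, 10, 14, 8, 11, 13, 5, 7]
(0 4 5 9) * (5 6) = (0 4 6 5 9) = [4, 1, 2, 3, 6, 9, 5, 7, 8, 0]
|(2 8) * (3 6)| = |(2 8)(3 6)| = 2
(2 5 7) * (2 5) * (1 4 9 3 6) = (1 4 9 3 6)(5 7) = [0, 4, 2, 6, 9, 7, 1, 5, 8, 3]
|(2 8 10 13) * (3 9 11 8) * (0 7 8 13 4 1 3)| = |(0 7 8 10 4 1 3 9 11 13 2)| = 11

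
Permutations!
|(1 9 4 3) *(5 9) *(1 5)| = 4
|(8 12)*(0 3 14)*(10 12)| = |(0 3 14)(8 10 12)| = 3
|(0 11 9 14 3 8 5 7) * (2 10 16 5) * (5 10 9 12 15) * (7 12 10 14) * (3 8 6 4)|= |(0 11 10 16 14 8 2 9 7)(3 6 4)(5 12 15)|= 9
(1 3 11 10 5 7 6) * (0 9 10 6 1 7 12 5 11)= [9, 3, 2, 0, 4, 12, 7, 1, 8, 10, 11, 6, 5]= (0 9 10 11 6 7 1 3)(5 12)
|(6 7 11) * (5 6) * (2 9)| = |(2 9)(5 6 7 11)| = 4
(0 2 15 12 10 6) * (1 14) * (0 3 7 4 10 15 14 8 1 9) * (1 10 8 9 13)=[2, 9, 14, 7, 8, 5, 3, 4, 10, 0, 6, 11, 15, 1, 13, 12]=(0 2 14 13 1 9)(3 7 4 8 10 6)(12 15)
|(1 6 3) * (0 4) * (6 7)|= 4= |(0 4)(1 7 6 3)|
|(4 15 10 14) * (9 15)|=5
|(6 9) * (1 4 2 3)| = |(1 4 2 3)(6 9)| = 4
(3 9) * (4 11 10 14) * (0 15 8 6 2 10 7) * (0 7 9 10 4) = [15, 1, 4, 10, 11, 5, 2, 7, 6, 3, 14, 9, 12, 13, 0, 8] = (0 15 8 6 2 4 11 9 3 10 14)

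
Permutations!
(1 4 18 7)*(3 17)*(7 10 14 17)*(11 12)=(1 4 18 10 14 17 3 7)(11 12)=[0, 4, 2, 7, 18, 5, 6, 1, 8, 9, 14, 12, 11, 13, 17, 15, 16, 3, 10]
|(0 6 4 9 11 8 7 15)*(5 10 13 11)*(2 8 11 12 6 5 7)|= |(0 5 10 13 12 6 4 9 7 15)(2 8)|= 10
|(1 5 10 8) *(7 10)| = |(1 5 7 10 8)| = 5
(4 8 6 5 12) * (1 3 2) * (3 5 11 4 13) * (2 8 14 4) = [0, 5, 1, 8, 14, 12, 11, 7, 6, 9, 10, 2, 13, 3, 4] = (1 5 12 13 3 8 6 11 2)(4 14)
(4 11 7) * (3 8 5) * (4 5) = (3 8 4 11 7 5) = [0, 1, 2, 8, 11, 3, 6, 5, 4, 9, 10, 7]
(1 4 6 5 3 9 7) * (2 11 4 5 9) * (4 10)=(1 5 3 2 11 10 4 6 9 7)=[0, 5, 11, 2, 6, 3, 9, 1, 8, 7, 4, 10]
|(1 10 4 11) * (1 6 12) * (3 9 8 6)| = 9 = |(1 10 4 11 3 9 8 6 12)|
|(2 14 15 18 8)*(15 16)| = |(2 14 16 15 18 8)| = 6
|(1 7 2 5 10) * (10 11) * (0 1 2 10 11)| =|(11)(0 1 7 10 2 5)| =6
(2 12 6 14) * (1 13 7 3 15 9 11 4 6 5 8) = (1 13 7 3 15 9 11 4 6 14 2 12 5 8) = [0, 13, 12, 15, 6, 8, 14, 3, 1, 11, 10, 4, 5, 7, 2, 9]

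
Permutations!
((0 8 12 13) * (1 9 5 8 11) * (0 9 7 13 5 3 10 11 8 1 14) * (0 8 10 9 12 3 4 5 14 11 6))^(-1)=(0 6 10)(1 5 4 9 3 8 14 12 13 7)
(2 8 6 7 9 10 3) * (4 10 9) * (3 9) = (2 8 6 7 4 10 9 3) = [0, 1, 8, 2, 10, 5, 7, 4, 6, 3, 9]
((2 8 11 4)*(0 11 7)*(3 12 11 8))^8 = ((0 8 7)(2 3 12 11 4))^8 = (0 7 8)(2 11 3 4 12)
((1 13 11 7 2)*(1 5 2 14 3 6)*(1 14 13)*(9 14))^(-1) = (2 5)(3 14 9 6)(7 11 13)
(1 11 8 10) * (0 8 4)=(0 8 10 1 11 4)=[8, 11, 2, 3, 0, 5, 6, 7, 10, 9, 1, 4]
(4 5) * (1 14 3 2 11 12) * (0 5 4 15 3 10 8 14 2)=(0 5 15 3)(1 2 11 12)(8 14 10)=[5, 2, 11, 0, 4, 15, 6, 7, 14, 9, 8, 12, 1, 13, 10, 3]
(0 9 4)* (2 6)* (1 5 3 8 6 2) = (0 9 4)(1 5 3 8 6) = [9, 5, 2, 8, 0, 3, 1, 7, 6, 4]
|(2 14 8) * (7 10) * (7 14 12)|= |(2 12 7 10 14 8)|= 6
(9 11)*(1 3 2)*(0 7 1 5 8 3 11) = (0 7 1 11 9)(2 5 8 3) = [7, 11, 5, 2, 4, 8, 6, 1, 3, 0, 10, 9]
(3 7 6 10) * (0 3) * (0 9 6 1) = [3, 0, 2, 7, 4, 5, 10, 1, 8, 6, 9] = (0 3 7 1)(6 10 9)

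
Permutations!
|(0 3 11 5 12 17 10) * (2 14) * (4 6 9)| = |(0 3 11 5 12 17 10)(2 14)(4 6 9)| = 42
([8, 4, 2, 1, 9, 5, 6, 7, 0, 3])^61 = [8, 4, 2, 1, 9, 5, 6, 7, 0, 3]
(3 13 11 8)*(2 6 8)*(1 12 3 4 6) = [0, 12, 1, 13, 6, 5, 8, 7, 4, 9, 10, 2, 3, 11] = (1 12 3 13 11 2)(4 6 8)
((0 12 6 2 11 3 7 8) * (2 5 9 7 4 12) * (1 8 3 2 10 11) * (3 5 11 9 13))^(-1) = ((0 10 9 7 5 13 3 4 12 6 11 2 1 8))^(-1) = (0 8 1 2 11 6 12 4 3 13 5 7 9 10)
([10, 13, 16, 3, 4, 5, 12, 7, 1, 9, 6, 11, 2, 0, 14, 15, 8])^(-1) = [13, 8, 12, 3, 4, 5, 10, 7, 16, 9, 0, 11, 6, 1, 14, 15, 2]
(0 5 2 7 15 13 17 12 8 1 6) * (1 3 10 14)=(0 5 2 7 15 13 17 12 8 3 10 14 1 6)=[5, 6, 7, 10, 4, 2, 0, 15, 3, 9, 14, 11, 8, 17, 1, 13, 16, 12]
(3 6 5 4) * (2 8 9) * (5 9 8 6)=(2 6 9)(3 5 4)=[0, 1, 6, 5, 3, 4, 9, 7, 8, 2]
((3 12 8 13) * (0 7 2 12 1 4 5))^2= ((0 7 2 12 8 13 3 1 4 5))^2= (0 2 8 3 4)(1 5 7 12 13)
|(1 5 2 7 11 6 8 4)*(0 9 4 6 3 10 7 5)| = |(0 9 4 1)(2 5)(3 10 7 11)(6 8)| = 4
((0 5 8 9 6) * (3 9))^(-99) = ((0 5 8 3 9 6))^(-99) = (0 3)(5 9)(6 8)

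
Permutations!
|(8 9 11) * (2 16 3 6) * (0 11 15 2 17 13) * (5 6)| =|(0 11 8 9 15 2 16 3 5 6 17 13)| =12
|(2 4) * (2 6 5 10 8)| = |(2 4 6 5 10 8)| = 6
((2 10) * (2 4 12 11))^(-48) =(2 4 11 10 12)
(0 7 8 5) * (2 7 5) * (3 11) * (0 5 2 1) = (0 2 7 8 1)(3 11) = [2, 0, 7, 11, 4, 5, 6, 8, 1, 9, 10, 3]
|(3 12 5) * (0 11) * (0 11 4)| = 6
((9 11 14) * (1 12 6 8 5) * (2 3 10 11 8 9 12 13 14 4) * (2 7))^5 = ((1 13 14 12 6 9 8 5)(2 3 10 11 4 7))^5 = (1 9 14 5 6 13 8 12)(2 7 4 11 10 3)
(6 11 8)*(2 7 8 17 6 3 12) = (2 7 8 3 12)(6 11 17) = [0, 1, 7, 12, 4, 5, 11, 8, 3, 9, 10, 17, 2, 13, 14, 15, 16, 6]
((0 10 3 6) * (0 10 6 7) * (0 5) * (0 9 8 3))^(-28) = (0 10 6)(3 5 8 7 9)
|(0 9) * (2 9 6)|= 4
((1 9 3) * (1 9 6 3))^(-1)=(1 9 3 6)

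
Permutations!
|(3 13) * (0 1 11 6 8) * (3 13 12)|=|(13)(0 1 11 6 8)(3 12)|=10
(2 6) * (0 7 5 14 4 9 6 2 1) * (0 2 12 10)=[7, 2, 12, 3, 9, 14, 1, 5, 8, 6, 0, 11, 10, 13, 4]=(0 7 5 14 4 9 6 1 2 12 10)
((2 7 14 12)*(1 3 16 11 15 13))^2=((1 3 16 11 15 13)(2 7 14 12))^2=(1 16 15)(2 14)(3 11 13)(7 12)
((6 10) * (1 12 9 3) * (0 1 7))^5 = (0 7 3 9 12 1)(6 10)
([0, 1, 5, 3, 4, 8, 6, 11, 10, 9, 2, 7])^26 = [0, 1, 8, 3, 4, 10, 6, 7, 2, 9, 5, 11]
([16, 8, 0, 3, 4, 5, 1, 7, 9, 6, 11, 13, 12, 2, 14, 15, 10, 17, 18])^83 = (18)(0 2 13 11 10 16)(1 6 9 8)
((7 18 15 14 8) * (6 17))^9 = ((6 17)(7 18 15 14 8))^9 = (6 17)(7 8 14 15 18)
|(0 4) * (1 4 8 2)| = |(0 8 2 1 4)| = 5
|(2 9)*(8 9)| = |(2 8 9)| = 3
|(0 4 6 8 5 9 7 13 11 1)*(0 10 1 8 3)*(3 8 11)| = 18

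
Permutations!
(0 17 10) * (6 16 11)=[17, 1, 2, 3, 4, 5, 16, 7, 8, 9, 0, 6, 12, 13, 14, 15, 11, 10]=(0 17 10)(6 16 11)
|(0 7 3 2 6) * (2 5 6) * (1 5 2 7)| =12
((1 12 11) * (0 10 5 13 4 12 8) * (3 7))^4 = ((0 10 5 13 4 12 11 1 8)(3 7))^4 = (0 4 8 13 1 5 11 10 12)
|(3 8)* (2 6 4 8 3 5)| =5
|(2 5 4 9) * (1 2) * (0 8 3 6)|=|(0 8 3 6)(1 2 5 4 9)|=20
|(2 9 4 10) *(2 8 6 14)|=7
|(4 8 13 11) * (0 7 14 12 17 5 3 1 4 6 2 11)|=|(0 7 14 12 17 5 3 1 4 8 13)(2 11 6)|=33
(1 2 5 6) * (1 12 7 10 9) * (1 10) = [0, 2, 5, 3, 4, 6, 12, 1, 8, 10, 9, 11, 7] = (1 2 5 6 12 7)(9 10)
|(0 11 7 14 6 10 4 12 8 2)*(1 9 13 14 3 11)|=33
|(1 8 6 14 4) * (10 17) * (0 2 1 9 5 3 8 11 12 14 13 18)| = |(0 2 1 11 12 14 4 9 5 3 8 6 13 18)(10 17)| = 14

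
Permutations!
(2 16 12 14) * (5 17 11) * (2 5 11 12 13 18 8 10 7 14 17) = (2 16 13 18 8 10 7 14 5)(12 17) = [0, 1, 16, 3, 4, 2, 6, 14, 10, 9, 7, 11, 17, 18, 5, 15, 13, 12, 8]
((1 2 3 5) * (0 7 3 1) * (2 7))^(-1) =(0 5 3 7 1 2)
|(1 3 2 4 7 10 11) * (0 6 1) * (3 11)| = |(0 6 1 11)(2 4 7 10 3)| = 20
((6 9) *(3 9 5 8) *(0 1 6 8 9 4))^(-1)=((0 1 6 5 9 8 3 4))^(-1)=(0 4 3 8 9 5 6 1)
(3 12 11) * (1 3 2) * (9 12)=(1 3 9 12 11 2)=[0, 3, 1, 9, 4, 5, 6, 7, 8, 12, 10, 2, 11]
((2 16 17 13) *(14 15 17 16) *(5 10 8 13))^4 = ((2 14 15 17 5 10 8 13))^4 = (2 5)(8 15)(10 14)(13 17)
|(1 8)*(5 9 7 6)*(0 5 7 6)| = 10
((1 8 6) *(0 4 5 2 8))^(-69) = ((0 4 5 2 8 6 1))^(-69) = (0 4 5 2 8 6 1)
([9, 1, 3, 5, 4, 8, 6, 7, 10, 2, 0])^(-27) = [9, 1, 3, 5, 4, 8, 6, 7, 10, 2, 0]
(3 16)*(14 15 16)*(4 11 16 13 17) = [0, 1, 2, 14, 11, 5, 6, 7, 8, 9, 10, 16, 12, 17, 15, 13, 3, 4] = (3 14 15 13 17 4 11 16)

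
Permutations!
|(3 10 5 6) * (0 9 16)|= 12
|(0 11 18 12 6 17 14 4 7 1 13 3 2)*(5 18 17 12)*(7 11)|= 12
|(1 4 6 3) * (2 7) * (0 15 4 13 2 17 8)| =|(0 15 4 6 3 1 13 2 7 17 8)| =11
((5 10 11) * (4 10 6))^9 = ((4 10 11 5 6))^9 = (4 6 5 11 10)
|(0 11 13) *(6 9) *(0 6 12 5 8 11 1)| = |(0 1)(5 8 11 13 6 9 12)| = 14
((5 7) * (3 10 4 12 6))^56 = ((3 10 4 12 6)(5 7))^56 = (3 10 4 12 6)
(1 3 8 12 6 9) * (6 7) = (1 3 8 12 7 6 9) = [0, 3, 2, 8, 4, 5, 9, 6, 12, 1, 10, 11, 7]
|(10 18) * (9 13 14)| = 6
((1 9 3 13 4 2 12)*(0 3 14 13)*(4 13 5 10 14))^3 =(14)(0 3)(1 2 9 12 4)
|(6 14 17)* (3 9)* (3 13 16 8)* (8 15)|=|(3 9 13 16 15 8)(6 14 17)|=6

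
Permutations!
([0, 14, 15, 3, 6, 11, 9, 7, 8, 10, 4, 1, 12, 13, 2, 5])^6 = (15)(4 9)(6 10)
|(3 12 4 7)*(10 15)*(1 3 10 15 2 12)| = 10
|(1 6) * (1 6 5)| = |(6)(1 5)| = 2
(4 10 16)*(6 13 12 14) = (4 10 16)(6 13 12 14) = [0, 1, 2, 3, 10, 5, 13, 7, 8, 9, 16, 11, 14, 12, 6, 15, 4]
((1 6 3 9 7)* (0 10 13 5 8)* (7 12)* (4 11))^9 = (0 8 5 13 10)(1 9)(3 7)(4 11)(6 12)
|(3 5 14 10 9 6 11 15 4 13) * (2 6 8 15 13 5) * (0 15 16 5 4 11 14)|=13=|(0 15 11 13 3 2 6 14 10 9 8 16 5)|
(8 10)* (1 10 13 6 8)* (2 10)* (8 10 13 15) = [0, 2, 13, 3, 4, 5, 10, 7, 15, 9, 1, 11, 12, 6, 14, 8] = (1 2 13 6 10)(8 15)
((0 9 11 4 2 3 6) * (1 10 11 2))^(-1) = (0 6 3 2 9)(1 4 11 10)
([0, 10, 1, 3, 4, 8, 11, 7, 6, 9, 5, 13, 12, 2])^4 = (1 6)(2 8)(5 13)(10 11)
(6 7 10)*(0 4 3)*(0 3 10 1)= (0 4 10 6 7 1)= [4, 0, 2, 3, 10, 5, 7, 1, 8, 9, 6]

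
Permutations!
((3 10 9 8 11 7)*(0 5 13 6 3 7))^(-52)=((0 5 13 6 3 10 9 8 11))^(-52)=(0 13 3 9 11 5 6 10 8)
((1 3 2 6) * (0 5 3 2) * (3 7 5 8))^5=((0 8 3)(1 2 6)(5 7))^5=(0 3 8)(1 6 2)(5 7)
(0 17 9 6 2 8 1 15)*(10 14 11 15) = [17, 10, 8, 3, 4, 5, 2, 7, 1, 6, 14, 15, 12, 13, 11, 0, 16, 9] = (0 17 9 6 2 8 1 10 14 11 15)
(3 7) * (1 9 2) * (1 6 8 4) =[0, 9, 6, 7, 1, 5, 8, 3, 4, 2] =(1 9 2 6 8 4)(3 7)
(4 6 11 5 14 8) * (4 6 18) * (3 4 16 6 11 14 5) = (3 4 18 16 6 14 8 11) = [0, 1, 2, 4, 18, 5, 14, 7, 11, 9, 10, 3, 12, 13, 8, 15, 6, 17, 16]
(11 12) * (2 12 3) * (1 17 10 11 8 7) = (1 17 10 11 3 2 12 8 7) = [0, 17, 12, 2, 4, 5, 6, 1, 7, 9, 11, 3, 8, 13, 14, 15, 16, 10]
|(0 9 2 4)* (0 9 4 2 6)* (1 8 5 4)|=7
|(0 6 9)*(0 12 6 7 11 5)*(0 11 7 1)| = |(0 1)(5 11)(6 9 12)| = 6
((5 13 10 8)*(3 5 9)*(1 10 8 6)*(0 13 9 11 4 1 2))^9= ((0 13 8 11 4 1 10 6 2)(3 5 9))^9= (13)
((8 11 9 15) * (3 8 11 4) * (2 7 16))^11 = ((2 7 16)(3 8 4)(9 15 11))^11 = (2 16 7)(3 4 8)(9 11 15)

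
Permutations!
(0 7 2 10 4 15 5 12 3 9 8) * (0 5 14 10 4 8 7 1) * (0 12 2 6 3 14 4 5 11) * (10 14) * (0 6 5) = (0 1 12 10 8 11 6 3 9 7 5 2)(4 15) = [1, 12, 0, 9, 15, 2, 3, 5, 11, 7, 8, 6, 10, 13, 14, 4]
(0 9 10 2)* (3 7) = (0 9 10 2)(3 7) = [9, 1, 0, 7, 4, 5, 6, 3, 8, 10, 2]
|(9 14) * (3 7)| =2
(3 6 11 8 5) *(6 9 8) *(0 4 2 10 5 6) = (0 4 2 10 5 3 9 8 6 11) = [4, 1, 10, 9, 2, 3, 11, 7, 6, 8, 5, 0]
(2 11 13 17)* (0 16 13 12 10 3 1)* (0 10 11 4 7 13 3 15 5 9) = (0 16 3 1 10 15 5 9)(2 4 7 13 17)(11 12) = [16, 10, 4, 1, 7, 9, 6, 13, 8, 0, 15, 12, 11, 17, 14, 5, 3, 2]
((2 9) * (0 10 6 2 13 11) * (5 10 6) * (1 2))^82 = (0 13 2 6 11 9 1)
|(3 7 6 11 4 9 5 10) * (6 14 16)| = 10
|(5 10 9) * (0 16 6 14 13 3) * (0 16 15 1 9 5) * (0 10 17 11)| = |(0 15 1 9 10 5 17 11)(3 16 6 14 13)| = 40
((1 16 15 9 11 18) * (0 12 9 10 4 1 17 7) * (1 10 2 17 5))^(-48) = ((0 12 9 11 18 5 1 16 15 2 17 7)(4 10))^(-48) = (18)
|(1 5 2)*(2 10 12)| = 5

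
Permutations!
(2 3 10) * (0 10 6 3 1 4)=[10, 4, 1, 6, 0, 5, 3, 7, 8, 9, 2]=(0 10 2 1 4)(3 6)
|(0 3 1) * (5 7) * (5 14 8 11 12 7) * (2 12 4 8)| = |(0 3 1)(2 12 7 14)(4 8 11)| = 12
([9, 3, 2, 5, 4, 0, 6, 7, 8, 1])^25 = (9)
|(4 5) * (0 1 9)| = |(0 1 9)(4 5)| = 6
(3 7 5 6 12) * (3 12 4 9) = [0, 1, 2, 7, 9, 6, 4, 5, 8, 3, 10, 11, 12] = (12)(3 7 5 6 4 9)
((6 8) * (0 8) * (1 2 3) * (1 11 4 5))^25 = (0 8 6)(1 2 3 11 4 5)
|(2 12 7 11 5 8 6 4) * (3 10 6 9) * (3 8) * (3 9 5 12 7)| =24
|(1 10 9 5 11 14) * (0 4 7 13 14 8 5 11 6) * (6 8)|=10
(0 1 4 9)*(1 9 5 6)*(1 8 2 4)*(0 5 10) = (0 9 5 6 8 2 4 10) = [9, 1, 4, 3, 10, 6, 8, 7, 2, 5, 0]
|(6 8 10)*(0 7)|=|(0 7)(6 8 10)|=6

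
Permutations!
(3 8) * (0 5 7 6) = (0 5 7 6)(3 8) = [5, 1, 2, 8, 4, 7, 0, 6, 3]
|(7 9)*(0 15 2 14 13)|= |(0 15 2 14 13)(7 9)|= 10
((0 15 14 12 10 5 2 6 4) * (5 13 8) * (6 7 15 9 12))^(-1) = ((0 9 12 10 13 8 5 2 7 15 14 6 4))^(-1) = (0 4 6 14 15 7 2 5 8 13 10 12 9)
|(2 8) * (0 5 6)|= 6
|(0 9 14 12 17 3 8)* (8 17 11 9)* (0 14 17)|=8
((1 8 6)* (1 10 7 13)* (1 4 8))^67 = (4 8 6 10 7 13)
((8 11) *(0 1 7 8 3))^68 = ((0 1 7 8 11 3))^68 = (0 7 11)(1 8 3)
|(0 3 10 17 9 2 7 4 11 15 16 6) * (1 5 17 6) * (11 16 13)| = 24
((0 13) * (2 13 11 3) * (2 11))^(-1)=(0 13 2)(3 11)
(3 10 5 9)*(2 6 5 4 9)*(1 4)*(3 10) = (1 4 9 10)(2 6 5) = [0, 4, 6, 3, 9, 2, 5, 7, 8, 10, 1]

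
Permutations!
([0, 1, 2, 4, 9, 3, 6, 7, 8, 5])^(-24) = (9)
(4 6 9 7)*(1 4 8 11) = (1 4 6 9 7 8 11) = [0, 4, 2, 3, 6, 5, 9, 8, 11, 7, 10, 1]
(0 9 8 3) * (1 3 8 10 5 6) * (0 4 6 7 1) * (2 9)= (0 2 9 10 5 7 1 3 4 6)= [2, 3, 9, 4, 6, 7, 0, 1, 8, 10, 5]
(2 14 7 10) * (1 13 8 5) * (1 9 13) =(2 14 7 10)(5 9 13 8) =[0, 1, 14, 3, 4, 9, 6, 10, 5, 13, 2, 11, 12, 8, 7]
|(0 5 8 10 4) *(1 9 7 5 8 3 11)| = 12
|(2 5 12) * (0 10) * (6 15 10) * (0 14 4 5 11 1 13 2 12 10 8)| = 4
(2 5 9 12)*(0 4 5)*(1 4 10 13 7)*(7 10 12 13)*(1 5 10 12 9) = (0 9 13 12 2)(1 4 10 7 5) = [9, 4, 0, 3, 10, 1, 6, 5, 8, 13, 7, 11, 2, 12]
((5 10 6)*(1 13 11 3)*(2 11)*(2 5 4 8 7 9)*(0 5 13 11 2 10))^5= ((13)(0 5)(1 11 3)(4 8 7 9 10 6))^5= (13)(0 5)(1 3 11)(4 6 10 9 7 8)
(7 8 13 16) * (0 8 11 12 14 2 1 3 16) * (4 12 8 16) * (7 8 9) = (0 16 8 13)(1 3 4 12 14 2)(7 11 9) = [16, 3, 1, 4, 12, 5, 6, 11, 13, 7, 10, 9, 14, 0, 2, 15, 8]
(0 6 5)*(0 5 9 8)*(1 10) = (0 6 9 8)(1 10) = [6, 10, 2, 3, 4, 5, 9, 7, 0, 8, 1]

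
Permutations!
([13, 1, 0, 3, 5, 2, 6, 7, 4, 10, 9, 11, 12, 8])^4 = [5, 1, 4, 3, 13, 8, 6, 7, 0, 9, 10, 11, 12, 2]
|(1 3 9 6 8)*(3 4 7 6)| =10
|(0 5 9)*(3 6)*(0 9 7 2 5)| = 6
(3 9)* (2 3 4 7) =(2 3 9 4 7) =[0, 1, 3, 9, 7, 5, 6, 2, 8, 4]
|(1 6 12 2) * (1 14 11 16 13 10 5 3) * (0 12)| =|(0 12 2 14 11 16 13 10 5 3 1 6)| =12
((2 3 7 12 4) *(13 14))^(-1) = (2 4 12 7 3)(13 14)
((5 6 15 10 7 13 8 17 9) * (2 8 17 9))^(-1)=(2 17 13 7 10 15 6 5 9 8)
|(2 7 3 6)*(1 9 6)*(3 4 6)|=12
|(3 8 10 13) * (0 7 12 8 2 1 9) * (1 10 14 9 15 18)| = 12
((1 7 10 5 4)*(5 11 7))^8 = (1 4 5)(7 11 10)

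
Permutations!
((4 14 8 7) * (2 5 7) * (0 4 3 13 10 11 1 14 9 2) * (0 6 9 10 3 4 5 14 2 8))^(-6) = ((0 5 7 4 10 11 1 2 14)(3 13)(6 9 8))^(-6) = (0 4 1)(2 5 10)(7 11 14)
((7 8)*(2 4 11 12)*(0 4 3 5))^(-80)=((0 4 11 12 2 3 5)(7 8))^(-80)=(0 2 4 3 11 5 12)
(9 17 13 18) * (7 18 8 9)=[0, 1, 2, 3, 4, 5, 6, 18, 9, 17, 10, 11, 12, 8, 14, 15, 16, 13, 7]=(7 18)(8 9 17 13)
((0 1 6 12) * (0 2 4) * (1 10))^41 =(0 4 2 12 6 1 10)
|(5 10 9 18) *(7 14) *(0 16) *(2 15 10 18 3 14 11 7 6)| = |(0 16)(2 15 10 9 3 14 6)(5 18)(7 11)| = 14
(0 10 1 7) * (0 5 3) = (0 10 1 7 5 3) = [10, 7, 2, 0, 4, 3, 6, 5, 8, 9, 1]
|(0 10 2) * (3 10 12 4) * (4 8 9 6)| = 9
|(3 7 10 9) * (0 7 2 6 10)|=|(0 7)(2 6 10 9 3)|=10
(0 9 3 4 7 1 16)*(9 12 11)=(0 12 11 9 3 4 7 1 16)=[12, 16, 2, 4, 7, 5, 6, 1, 8, 3, 10, 9, 11, 13, 14, 15, 0]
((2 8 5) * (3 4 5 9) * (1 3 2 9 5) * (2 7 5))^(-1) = ((1 3 4)(2 8)(5 9 7))^(-1) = (1 4 3)(2 8)(5 7 9)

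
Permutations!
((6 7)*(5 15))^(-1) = (5 15)(6 7)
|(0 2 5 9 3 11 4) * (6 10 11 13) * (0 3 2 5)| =|(0 5 9 2)(3 13 6 10 11 4)| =12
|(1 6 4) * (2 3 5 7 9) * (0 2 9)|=15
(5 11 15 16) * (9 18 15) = (5 11 9 18 15 16) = [0, 1, 2, 3, 4, 11, 6, 7, 8, 18, 10, 9, 12, 13, 14, 16, 5, 17, 15]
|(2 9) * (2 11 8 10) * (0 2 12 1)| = 8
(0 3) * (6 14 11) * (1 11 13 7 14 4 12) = [3, 11, 2, 0, 12, 5, 4, 14, 8, 9, 10, 6, 1, 7, 13] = (0 3)(1 11 6 4 12)(7 14 13)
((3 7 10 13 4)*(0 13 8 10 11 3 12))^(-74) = ((0 13 4 12)(3 7 11)(8 10))^(-74) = (0 4)(3 7 11)(12 13)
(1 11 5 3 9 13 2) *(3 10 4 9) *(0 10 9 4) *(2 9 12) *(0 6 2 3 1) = (0 10 6 2)(1 11 5 12 3)(9 13) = [10, 11, 0, 1, 4, 12, 2, 7, 8, 13, 6, 5, 3, 9]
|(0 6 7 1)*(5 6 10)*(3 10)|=|(0 3 10 5 6 7 1)|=7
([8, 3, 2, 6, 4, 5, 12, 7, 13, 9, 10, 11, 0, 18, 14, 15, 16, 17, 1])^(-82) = (0 6 1 13)(3 18 8 12)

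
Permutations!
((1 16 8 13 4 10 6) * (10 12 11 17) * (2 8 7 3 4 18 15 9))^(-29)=(1 16 7 3 4 12 11 17 10 6)(2 8 13 18 15 9)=((1 16 7 3 4 12 11 17 10 6)(2 8 13 18 15 9))^(-29)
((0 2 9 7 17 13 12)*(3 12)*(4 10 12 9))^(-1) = (0 12 10 4 2)(3 13 17 7 9)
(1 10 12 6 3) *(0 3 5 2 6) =(0 3 1 10 12)(2 6 5) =[3, 10, 6, 1, 4, 2, 5, 7, 8, 9, 12, 11, 0]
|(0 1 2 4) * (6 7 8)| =12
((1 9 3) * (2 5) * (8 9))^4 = (9)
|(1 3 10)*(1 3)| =|(3 10)| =2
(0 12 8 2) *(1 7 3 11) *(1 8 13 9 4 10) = (0 12 13 9 4 10 1 7 3 11 8 2) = [12, 7, 0, 11, 10, 5, 6, 3, 2, 4, 1, 8, 13, 9]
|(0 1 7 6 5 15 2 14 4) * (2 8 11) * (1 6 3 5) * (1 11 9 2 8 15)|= 8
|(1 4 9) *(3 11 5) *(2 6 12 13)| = 12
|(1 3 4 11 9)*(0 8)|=10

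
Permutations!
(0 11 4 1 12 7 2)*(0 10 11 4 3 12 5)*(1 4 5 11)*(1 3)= [5, 11, 10, 12, 4, 0, 6, 2, 8, 9, 3, 1, 7]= (0 5)(1 11)(2 10 3 12 7)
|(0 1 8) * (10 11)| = |(0 1 8)(10 11)| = 6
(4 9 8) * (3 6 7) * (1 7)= (1 7 3 6)(4 9 8)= [0, 7, 2, 6, 9, 5, 1, 3, 4, 8]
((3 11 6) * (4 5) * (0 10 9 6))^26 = ((0 10 9 6 3 11)(4 5))^26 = (0 9 3)(6 11 10)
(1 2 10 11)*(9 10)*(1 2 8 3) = (1 8 3)(2 9 10 11) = [0, 8, 9, 1, 4, 5, 6, 7, 3, 10, 11, 2]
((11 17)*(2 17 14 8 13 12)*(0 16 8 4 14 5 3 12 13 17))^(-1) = (0 2 12 3 5 11 17 8 16)(4 14)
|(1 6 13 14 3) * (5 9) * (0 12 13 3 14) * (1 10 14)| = 30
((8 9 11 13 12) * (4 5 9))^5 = ((4 5 9 11 13 12 8))^5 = (4 12 11 5 8 13 9)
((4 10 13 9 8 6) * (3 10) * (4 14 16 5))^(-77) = ((3 10 13 9 8 6 14 16 5 4))^(-77) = (3 9 14 4 13 6 5 10 8 16)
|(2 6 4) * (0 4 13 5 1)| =|(0 4 2 6 13 5 1)| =7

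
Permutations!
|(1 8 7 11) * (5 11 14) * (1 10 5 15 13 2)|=|(1 8 7 14 15 13 2)(5 11 10)|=21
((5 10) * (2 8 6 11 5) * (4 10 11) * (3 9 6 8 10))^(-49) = (2 10)(3 4 6 9)(5 11)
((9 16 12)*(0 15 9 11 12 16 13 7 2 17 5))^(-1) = ((0 15 9 13 7 2 17 5)(11 12))^(-1) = (0 5 17 2 7 13 9 15)(11 12)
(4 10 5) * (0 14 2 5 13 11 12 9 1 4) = [14, 4, 5, 3, 10, 0, 6, 7, 8, 1, 13, 12, 9, 11, 2] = (0 14 2 5)(1 4 10 13 11 12 9)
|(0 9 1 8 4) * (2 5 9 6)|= |(0 6 2 5 9 1 8 4)|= 8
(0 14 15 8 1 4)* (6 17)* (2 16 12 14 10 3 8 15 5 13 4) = [10, 2, 16, 8, 0, 13, 17, 7, 1, 9, 3, 11, 14, 4, 5, 15, 12, 6] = (0 10 3 8 1 2 16 12 14 5 13 4)(6 17)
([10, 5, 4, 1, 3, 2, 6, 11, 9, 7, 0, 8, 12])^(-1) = (12)(0 10)(1 3 4 2 5)(7 9 8 11)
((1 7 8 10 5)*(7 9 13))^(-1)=(1 5 10 8 7 13 9)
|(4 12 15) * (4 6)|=|(4 12 15 6)|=4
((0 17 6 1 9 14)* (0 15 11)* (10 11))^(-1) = (0 11 10 15 14 9 1 6 17)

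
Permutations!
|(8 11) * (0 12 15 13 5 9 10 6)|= 8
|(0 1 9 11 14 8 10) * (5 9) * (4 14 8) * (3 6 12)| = |(0 1 5 9 11 8 10)(3 6 12)(4 14)| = 42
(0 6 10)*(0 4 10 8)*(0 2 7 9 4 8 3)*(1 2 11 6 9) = (0 9 4 10 8 11 6 3)(1 2 7) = [9, 2, 7, 0, 10, 5, 3, 1, 11, 4, 8, 6]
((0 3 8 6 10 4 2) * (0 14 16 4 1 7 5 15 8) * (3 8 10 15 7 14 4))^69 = ((0 8 6 15 10 1 14 16 3)(2 4)(5 7))^69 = (0 14 15)(1 6 3)(2 4)(5 7)(8 16 10)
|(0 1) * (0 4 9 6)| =5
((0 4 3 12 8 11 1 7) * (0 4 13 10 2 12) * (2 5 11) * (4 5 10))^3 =(0 3 4 13)(1 11 5 7)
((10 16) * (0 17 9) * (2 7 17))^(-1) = (0 9 17 7 2)(10 16)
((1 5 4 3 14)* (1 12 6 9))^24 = ((1 5 4 3 14 12 6 9))^24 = (14)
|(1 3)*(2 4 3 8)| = |(1 8 2 4 3)| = 5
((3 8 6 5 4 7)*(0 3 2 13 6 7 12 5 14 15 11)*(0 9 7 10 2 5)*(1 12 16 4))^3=(0 10 6 11 5)(1 3 2 14 9)(4 16)(7 12 8 13 15)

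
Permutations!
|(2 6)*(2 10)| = 3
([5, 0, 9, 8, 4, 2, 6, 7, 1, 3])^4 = [3, 9, 1, 5, 4, 8, 6, 7, 2, 0]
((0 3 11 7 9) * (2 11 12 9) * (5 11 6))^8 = (12)(2 11 6 7 5)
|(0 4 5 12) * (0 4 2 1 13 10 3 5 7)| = 10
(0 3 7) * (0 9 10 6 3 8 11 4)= (0 8 11 4)(3 7 9 10 6)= [8, 1, 2, 7, 0, 5, 3, 9, 11, 10, 6, 4]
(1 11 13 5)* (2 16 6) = (1 11 13 5)(2 16 6) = [0, 11, 16, 3, 4, 1, 2, 7, 8, 9, 10, 13, 12, 5, 14, 15, 6]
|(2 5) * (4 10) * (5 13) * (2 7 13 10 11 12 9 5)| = |(2 10 4 11 12 9 5 7 13)| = 9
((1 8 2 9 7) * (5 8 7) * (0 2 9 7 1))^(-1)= ((0 2 7)(5 8 9))^(-1)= (0 7 2)(5 9 8)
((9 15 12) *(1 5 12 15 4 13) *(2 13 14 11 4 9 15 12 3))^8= (15)(1 2 5 13 3)(4 11 14)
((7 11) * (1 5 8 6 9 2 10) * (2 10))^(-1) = (1 10 9 6 8 5)(7 11)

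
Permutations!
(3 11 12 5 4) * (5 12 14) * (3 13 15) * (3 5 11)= (4 13 15 5)(11 14)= [0, 1, 2, 3, 13, 4, 6, 7, 8, 9, 10, 14, 12, 15, 11, 5]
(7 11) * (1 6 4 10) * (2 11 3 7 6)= (1 2 11 6 4 10)(3 7)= [0, 2, 11, 7, 10, 5, 4, 3, 8, 9, 1, 6]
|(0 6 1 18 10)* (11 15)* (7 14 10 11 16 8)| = |(0 6 1 18 11 15 16 8 7 14 10)| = 11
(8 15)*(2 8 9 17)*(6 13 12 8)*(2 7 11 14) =(2 6 13 12 8 15 9 17 7 11 14) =[0, 1, 6, 3, 4, 5, 13, 11, 15, 17, 10, 14, 8, 12, 2, 9, 16, 7]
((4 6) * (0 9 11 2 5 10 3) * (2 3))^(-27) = ((0 9 11 3)(2 5 10)(4 6))^(-27) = (0 9 11 3)(4 6)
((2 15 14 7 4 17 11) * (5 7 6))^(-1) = ((2 15 14 6 5 7 4 17 11))^(-1) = (2 11 17 4 7 5 6 14 15)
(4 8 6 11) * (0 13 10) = (0 13 10)(4 8 6 11) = [13, 1, 2, 3, 8, 5, 11, 7, 6, 9, 0, 4, 12, 10]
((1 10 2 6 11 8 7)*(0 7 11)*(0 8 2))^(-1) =(0 10 1 7)(2 11 8 6)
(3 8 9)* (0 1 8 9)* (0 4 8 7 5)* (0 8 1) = [0, 7, 2, 9, 1, 8, 6, 5, 4, 3] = (1 7 5 8 4)(3 9)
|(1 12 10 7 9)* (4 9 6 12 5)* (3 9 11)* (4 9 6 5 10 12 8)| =|(12)(1 10 7 5 9)(3 6 8 4 11)| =5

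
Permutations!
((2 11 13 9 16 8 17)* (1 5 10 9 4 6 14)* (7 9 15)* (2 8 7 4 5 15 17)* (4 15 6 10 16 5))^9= (2 13 10 8 11 4 17)(5 16 7 9)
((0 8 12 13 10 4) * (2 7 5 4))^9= (13)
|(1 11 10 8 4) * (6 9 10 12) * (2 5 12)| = |(1 11 2 5 12 6 9 10 8 4)| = 10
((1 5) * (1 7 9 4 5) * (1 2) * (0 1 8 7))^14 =((0 1 2 8 7 9 4 5))^14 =(0 4 7 2)(1 5 9 8)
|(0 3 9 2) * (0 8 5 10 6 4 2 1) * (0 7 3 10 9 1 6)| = |(0 10)(1 7 3)(2 8 5 9 6 4)| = 6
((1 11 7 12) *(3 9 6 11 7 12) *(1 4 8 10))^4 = ((1 7 3 9 6 11 12 4 8 10))^4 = (1 6 8 3 12)(4 7 11 10 9)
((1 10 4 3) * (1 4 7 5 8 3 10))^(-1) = ((3 4 10 7 5 8))^(-1) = (3 8 5 7 10 4)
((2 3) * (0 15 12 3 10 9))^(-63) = ((0 15 12 3 2 10 9))^(-63) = (15)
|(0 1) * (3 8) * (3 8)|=|(8)(0 1)|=2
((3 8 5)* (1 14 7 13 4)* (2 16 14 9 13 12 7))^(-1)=(1 4 13 9)(2 14 16)(3 5 8)(7 12)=((1 9 13 4)(2 16 14)(3 8 5)(7 12))^(-1)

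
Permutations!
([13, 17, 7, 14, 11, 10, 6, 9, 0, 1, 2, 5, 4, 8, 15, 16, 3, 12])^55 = (0 13 8)(1 5)(2 12)(3 16 15 14)(4 7)(9 11)(10 17)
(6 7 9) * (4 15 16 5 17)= [0, 1, 2, 3, 15, 17, 7, 9, 8, 6, 10, 11, 12, 13, 14, 16, 5, 4]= (4 15 16 5 17)(6 7 9)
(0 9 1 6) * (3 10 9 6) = (0 6)(1 3 10 9) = [6, 3, 2, 10, 4, 5, 0, 7, 8, 1, 9]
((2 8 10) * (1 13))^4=(13)(2 8 10)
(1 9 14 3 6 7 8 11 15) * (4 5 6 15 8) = (1 9 14 3 15)(4 5 6 7)(8 11) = [0, 9, 2, 15, 5, 6, 7, 4, 11, 14, 10, 8, 12, 13, 3, 1]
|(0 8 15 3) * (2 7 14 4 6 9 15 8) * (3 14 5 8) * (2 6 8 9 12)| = |(0 6 12 2 7 5 9 15 14 4 8 3)| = 12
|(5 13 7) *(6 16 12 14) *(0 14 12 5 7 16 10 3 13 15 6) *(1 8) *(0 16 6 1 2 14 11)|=28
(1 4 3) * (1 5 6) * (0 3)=(0 3 5 6 1 4)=[3, 4, 2, 5, 0, 6, 1]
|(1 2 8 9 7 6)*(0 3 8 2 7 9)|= |(9)(0 3 8)(1 7 6)|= 3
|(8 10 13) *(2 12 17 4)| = |(2 12 17 4)(8 10 13)| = 12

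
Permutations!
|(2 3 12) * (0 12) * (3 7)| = 5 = |(0 12 2 7 3)|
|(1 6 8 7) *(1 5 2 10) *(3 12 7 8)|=8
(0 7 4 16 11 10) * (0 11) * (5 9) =(0 7 4 16)(5 9)(10 11) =[7, 1, 2, 3, 16, 9, 6, 4, 8, 5, 11, 10, 12, 13, 14, 15, 0]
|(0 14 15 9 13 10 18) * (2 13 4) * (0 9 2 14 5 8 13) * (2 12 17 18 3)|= 7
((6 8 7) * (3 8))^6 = (3 7)(6 8)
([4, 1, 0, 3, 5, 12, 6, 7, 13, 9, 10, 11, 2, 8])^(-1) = [2, 1, 12, 3, 0, 4, 6, 7, 13, 9, 10, 11, 5, 8]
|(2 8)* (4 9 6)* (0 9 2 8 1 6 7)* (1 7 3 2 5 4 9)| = |(0 1 6 9 3 2 7)(4 5)| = 14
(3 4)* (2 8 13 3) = (2 8 13 3 4) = [0, 1, 8, 4, 2, 5, 6, 7, 13, 9, 10, 11, 12, 3]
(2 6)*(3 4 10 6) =[0, 1, 3, 4, 10, 5, 2, 7, 8, 9, 6] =(2 3 4 10 6)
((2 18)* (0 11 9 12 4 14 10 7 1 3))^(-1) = (0 3 1 7 10 14 4 12 9 11)(2 18)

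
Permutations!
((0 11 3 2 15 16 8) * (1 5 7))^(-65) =((0 11 3 2 15 16 8)(1 5 7))^(-65) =(0 16 2 11 8 15 3)(1 5 7)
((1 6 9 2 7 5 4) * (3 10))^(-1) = ((1 6 9 2 7 5 4)(3 10))^(-1) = (1 4 5 7 2 9 6)(3 10)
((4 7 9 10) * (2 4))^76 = ((2 4 7 9 10))^76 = (2 4 7 9 10)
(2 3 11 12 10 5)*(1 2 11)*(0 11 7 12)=(0 11)(1 2 3)(5 7 12 10)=[11, 2, 3, 1, 4, 7, 6, 12, 8, 9, 5, 0, 10]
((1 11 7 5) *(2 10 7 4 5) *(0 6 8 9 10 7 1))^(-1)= ((0 6 8 9 10 1 11 4 5)(2 7))^(-1)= (0 5 4 11 1 10 9 8 6)(2 7)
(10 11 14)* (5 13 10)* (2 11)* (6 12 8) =(2 11 14 5 13 10)(6 12 8) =[0, 1, 11, 3, 4, 13, 12, 7, 6, 9, 2, 14, 8, 10, 5]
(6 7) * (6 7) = (7) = [0, 1, 2, 3, 4, 5, 6, 7]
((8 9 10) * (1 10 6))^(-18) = ((1 10 8 9 6))^(-18) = (1 8 6 10 9)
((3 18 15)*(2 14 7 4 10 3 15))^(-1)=(2 18 3 10 4 7 14)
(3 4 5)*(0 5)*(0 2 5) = (2 5 3 4) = [0, 1, 5, 4, 2, 3]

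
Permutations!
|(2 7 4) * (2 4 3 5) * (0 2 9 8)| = 7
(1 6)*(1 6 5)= (6)(1 5)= [0, 5, 2, 3, 4, 1, 6]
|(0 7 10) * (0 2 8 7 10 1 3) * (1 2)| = |(0 10 1 3)(2 8 7)| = 12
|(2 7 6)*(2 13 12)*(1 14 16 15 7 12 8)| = 8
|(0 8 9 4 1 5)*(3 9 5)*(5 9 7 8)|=6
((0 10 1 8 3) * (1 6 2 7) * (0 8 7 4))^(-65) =(10)(1 7)(3 8)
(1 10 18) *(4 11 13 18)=(1 10 4 11 13 18)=[0, 10, 2, 3, 11, 5, 6, 7, 8, 9, 4, 13, 12, 18, 14, 15, 16, 17, 1]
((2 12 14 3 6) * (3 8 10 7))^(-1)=((2 12 14 8 10 7 3 6))^(-1)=(2 6 3 7 10 8 14 12)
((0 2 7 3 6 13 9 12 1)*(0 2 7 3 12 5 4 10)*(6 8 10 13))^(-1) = ((0 7 12 1 2 3 8 10)(4 13 9 5))^(-1) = (0 10 8 3 2 1 12 7)(4 5 9 13)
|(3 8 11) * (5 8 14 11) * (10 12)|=|(3 14 11)(5 8)(10 12)|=6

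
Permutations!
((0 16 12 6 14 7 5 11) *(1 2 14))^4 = ((0 16 12 6 1 2 14 7 5 11))^4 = (0 1 5 12 14)(2 11 6 7 16)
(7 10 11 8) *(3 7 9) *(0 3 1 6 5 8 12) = (0 3 7 10 11 12)(1 6 5 8 9) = [3, 6, 2, 7, 4, 8, 5, 10, 9, 1, 11, 12, 0]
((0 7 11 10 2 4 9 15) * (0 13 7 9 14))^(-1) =((0 9 15 13 7 11 10 2 4 14))^(-1) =(0 14 4 2 10 11 7 13 15 9)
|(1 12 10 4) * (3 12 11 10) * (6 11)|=|(1 6 11 10 4)(3 12)|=10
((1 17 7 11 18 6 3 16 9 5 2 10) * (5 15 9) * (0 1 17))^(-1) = ((0 1)(2 10 17 7 11 18 6 3 16 5)(9 15))^(-1) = (0 1)(2 5 16 3 6 18 11 7 17 10)(9 15)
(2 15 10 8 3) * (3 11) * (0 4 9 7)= (0 4 9 7)(2 15 10 8 11 3)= [4, 1, 15, 2, 9, 5, 6, 0, 11, 7, 8, 3, 12, 13, 14, 10]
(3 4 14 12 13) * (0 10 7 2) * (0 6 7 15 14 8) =[10, 1, 6, 4, 8, 5, 7, 2, 0, 9, 15, 11, 13, 3, 12, 14] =(0 10 15 14 12 13 3 4 8)(2 6 7)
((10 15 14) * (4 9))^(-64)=(10 14 15)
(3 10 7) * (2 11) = (2 11)(3 10 7) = [0, 1, 11, 10, 4, 5, 6, 3, 8, 9, 7, 2]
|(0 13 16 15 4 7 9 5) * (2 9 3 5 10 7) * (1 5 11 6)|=|(0 13 16 15 4 2 9 10 7 3 11 6 1 5)|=14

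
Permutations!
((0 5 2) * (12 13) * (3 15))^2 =((0 5 2)(3 15)(12 13))^2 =(15)(0 2 5)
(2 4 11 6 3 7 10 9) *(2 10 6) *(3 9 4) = [0, 1, 3, 7, 11, 5, 9, 6, 8, 10, 4, 2] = (2 3 7 6 9 10 4 11)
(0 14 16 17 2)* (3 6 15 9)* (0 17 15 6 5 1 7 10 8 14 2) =(0 2 17)(1 7 10 8 14 16 15 9 3 5) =[2, 7, 17, 5, 4, 1, 6, 10, 14, 3, 8, 11, 12, 13, 16, 9, 15, 0]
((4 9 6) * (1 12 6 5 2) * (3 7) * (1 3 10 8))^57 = ((1 12 6 4 9 5 2 3 7 10 8))^57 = (1 6 9 2 7 8 12 4 5 3 10)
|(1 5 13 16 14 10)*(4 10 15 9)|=|(1 5 13 16 14 15 9 4 10)|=9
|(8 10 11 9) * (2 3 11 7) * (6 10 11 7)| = |(2 3 7)(6 10)(8 11 9)| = 6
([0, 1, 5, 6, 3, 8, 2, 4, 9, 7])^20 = (2 7)(3 8)(4 5)(6 9)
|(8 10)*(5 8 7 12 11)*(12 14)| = |(5 8 10 7 14 12 11)| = 7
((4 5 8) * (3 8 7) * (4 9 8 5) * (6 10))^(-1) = ((3 5 7)(6 10)(8 9))^(-1) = (3 7 5)(6 10)(8 9)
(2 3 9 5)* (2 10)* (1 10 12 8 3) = (1 10 2)(3 9 5 12 8) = [0, 10, 1, 9, 4, 12, 6, 7, 3, 5, 2, 11, 8]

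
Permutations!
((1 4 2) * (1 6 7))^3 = ((1 4 2 6 7))^3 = (1 6 4 7 2)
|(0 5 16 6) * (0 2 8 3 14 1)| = 9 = |(0 5 16 6 2 8 3 14 1)|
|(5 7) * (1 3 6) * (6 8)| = |(1 3 8 6)(5 7)| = 4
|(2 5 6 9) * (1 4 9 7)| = |(1 4 9 2 5 6 7)| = 7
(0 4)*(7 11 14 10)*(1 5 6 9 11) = [4, 5, 2, 3, 0, 6, 9, 1, 8, 11, 7, 14, 12, 13, 10] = (0 4)(1 5 6 9 11 14 10 7)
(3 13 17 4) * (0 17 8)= (0 17 4 3 13 8)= [17, 1, 2, 13, 3, 5, 6, 7, 0, 9, 10, 11, 12, 8, 14, 15, 16, 4]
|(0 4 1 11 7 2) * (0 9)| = 7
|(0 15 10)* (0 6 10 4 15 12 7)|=6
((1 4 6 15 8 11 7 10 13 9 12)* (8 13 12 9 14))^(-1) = ((1 4 6 15 13 14 8 11 7 10 12))^(-1) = (1 12 10 7 11 8 14 13 15 6 4)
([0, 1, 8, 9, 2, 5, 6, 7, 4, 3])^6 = [0, 1, 2, 3, 4, 5, 6, 7, 8, 9]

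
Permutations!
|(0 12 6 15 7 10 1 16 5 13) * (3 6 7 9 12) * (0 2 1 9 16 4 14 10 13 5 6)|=18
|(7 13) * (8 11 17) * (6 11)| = |(6 11 17 8)(7 13)| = 4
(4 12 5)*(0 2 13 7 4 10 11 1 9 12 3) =(0 2 13 7 4 3)(1 9 12 5 10 11) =[2, 9, 13, 0, 3, 10, 6, 4, 8, 12, 11, 1, 5, 7]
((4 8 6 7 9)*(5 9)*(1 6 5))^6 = (4 5)(8 9)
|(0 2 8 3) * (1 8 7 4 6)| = |(0 2 7 4 6 1 8 3)| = 8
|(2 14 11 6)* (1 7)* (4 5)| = 4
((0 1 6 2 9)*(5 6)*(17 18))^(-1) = (0 9 2 6 5 1)(17 18)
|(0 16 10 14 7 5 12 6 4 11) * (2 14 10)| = 10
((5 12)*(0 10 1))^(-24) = ((0 10 1)(5 12))^(-24) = (12)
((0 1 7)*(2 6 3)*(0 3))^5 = (0 6 2 3 7 1)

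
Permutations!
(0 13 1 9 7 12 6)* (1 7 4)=(0 13 7 12 6)(1 9 4)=[13, 9, 2, 3, 1, 5, 0, 12, 8, 4, 10, 11, 6, 7]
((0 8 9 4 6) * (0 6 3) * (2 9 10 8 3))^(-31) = (0 3)(2 4 9)(8 10)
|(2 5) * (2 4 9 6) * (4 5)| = 4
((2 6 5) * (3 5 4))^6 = (2 6 4 3 5)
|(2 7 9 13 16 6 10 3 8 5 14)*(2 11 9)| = |(2 7)(3 8 5 14 11 9 13 16 6 10)| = 10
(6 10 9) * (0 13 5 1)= (0 13 5 1)(6 10 9)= [13, 0, 2, 3, 4, 1, 10, 7, 8, 6, 9, 11, 12, 5]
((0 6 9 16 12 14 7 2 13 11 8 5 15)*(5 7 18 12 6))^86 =(0 15 5)(2 13 11 8 7)(6 16 9)(12 18 14)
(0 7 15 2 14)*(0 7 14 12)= (0 14 7 15 2 12)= [14, 1, 12, 3, 4, 5, 6, 15, 8, 9, 10, 11, 0, 13, 7, 2]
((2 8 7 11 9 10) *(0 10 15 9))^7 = (0 10 2 8 7 11)(9 15)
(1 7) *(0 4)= (0 4)(1 7)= [4, 7, 2, 3, 0, 5, 6, 1]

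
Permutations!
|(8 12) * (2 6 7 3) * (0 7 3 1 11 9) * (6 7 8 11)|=5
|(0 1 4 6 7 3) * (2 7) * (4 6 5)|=6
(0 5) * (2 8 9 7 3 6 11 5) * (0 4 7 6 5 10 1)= (0 2 8 9 6 11 10 1)(3 5 4 7)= [2, 0, 8, 5, 7, 4, 11, 3, 9, 6, 1, 10]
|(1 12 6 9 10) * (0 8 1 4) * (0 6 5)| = |(0 8 1 12 5)(4 6 9 10)| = 20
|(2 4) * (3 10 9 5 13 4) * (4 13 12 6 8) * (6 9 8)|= 15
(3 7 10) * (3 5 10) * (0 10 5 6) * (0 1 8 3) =(0 10 6 1 8 3 7) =[10, 8, 2, 7, 4, 5, 1, 0, 3, 9, 6]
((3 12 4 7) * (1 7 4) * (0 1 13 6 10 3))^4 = ((0 1 7)(3 12 13 6 10))^4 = (0 1 7)(3 10 6 13 12)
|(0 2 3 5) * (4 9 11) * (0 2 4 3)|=7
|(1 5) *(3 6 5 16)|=5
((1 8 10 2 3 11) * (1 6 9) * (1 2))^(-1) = ((1 8 10)(2 3 11 6 9))^(-1) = (1 10 8)(2 9 6 11 3)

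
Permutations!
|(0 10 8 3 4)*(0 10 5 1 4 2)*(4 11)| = 9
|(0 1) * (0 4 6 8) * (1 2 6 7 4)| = 4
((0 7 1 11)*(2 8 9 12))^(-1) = (0 11 1 7)(2 12 9 8) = ((0 7 1 11)(2 8 9 12))^(-1)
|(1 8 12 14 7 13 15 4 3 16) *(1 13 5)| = 30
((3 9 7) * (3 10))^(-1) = ((3 9 7 10))^(-1) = (3 10 7 9)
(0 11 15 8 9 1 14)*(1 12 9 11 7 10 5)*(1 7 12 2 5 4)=(0 12 9 2 5 7 10 4 1 14)(8 11 15)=[12, 14, 5, 3, 1, 7, 6, 10, 11, 2, 4, 15, 9, 13, 0, 8]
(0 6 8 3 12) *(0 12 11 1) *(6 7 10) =[7, 0, 2, 11, 4, 5, 8, 10, 3, 9, 6, 1, 12] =(12)(0 7 10 6 8 3 11 1)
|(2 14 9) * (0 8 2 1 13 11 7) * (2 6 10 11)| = 30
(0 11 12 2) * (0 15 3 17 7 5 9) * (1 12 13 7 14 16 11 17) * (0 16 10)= (0 17 14 10)(1 12 2 15 3)(5 9 16 11 13 7)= [17, 12, 15, 1, 4, 9, 6, 5, 8, 16, 0, 13, 2, 7, 10, 3, 11, 14]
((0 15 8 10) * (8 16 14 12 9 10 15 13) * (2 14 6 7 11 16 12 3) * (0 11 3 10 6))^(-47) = ((0 13 8 15 12 9 6 7 3 2 14 10 11 16))^(-47) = (0 2 12 16 3 15 11 7 8 10 6 13 14 9)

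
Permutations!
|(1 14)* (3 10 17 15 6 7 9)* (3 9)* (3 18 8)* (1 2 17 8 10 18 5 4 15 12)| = 20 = |(1 14 2 17 12)(3 18 10 8)(4 15 6 7 5)|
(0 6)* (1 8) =[6, 8, 2, 3, 4, 5, 0, 7, 1] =(0 6)(1 8)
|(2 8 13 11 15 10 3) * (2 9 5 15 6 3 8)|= |(3 9 5 15 10 8 13 11 6)|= 9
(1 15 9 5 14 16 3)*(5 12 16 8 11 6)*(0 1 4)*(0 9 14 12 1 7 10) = (0 7 10)(1 15 14 8 11 6 5 12 16 3 4 9) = [7, 15, 2, 4, 9, 12, 5, 10, 11, 1, 0, 6, 16, 13, 8, 14, 3]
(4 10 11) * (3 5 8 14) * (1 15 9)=(1 15 9)(3 5 8 14)(4 10 11)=[0, 15, 2, 5, 10, 8, 6, 7, 14, 1, 11, 4, 12, 13, 3, 9]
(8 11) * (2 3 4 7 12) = (2 3 4 7 12)(8 11) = [0, 1, 3, 4, 7, 5, 6, 12, 11, 9, 10, 8, 2]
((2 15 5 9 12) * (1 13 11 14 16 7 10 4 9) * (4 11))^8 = (7 14 10 16 11)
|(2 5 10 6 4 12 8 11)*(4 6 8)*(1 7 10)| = |(1 7 10 8 11 2 5)(4 12)| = 14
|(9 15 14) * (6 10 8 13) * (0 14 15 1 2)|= |(15)(0 14 9 1 2)(6 10 8 13)|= 20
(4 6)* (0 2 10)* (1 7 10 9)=(0 2 9 1 7 10)(4 6)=[2, 7, 9, 3, 6, 5, 4, 10, 8, 1, 0]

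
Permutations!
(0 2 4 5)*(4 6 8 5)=[2, 1, 6, 3, 4, 0, 8, 7, 5]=(0 2 6 8 5)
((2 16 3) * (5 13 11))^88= ((2 16 3)(5 13 11))^88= (2 16 3)(5 13 11)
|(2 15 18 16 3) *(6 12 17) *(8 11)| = |(2 15 18 16 3)(6 12 17)(8 11)| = 30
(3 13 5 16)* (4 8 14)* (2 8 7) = (2 8 14 4 7)(3 13 5 16) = [0, 1, 8, 13, 7, 16, 6, 2, 14, 9, 10, 11, 12, 5, 4, 15, 3]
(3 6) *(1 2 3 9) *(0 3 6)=(0 3)(1 2 6 9)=[3, 2, 6, 0, 4, 5, 9, 7, 8, 1]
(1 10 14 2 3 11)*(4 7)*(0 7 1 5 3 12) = (0 7 4 1 10 14 2 12)(3 11 5) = [7, 10, 12, 11, 1, 3, 6, 4, 8, 9, 14, 5, 0, 13, 2]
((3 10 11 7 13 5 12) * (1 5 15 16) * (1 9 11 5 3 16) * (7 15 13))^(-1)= ((1 3 10 5 12 16 9 11 15))^(-1)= (1 15 11 9 16 12 5 10 3)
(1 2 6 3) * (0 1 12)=[1, 2, 6, 12, 4, 5, 3, 7, 8, 9, 10, 11, 0]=(0 1 2 6 3 12)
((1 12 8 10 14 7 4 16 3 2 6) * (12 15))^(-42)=(1 7)(2 10)(3 8)(4 15)(6 14)(12 16)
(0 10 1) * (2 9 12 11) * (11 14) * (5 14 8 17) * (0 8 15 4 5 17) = (17)(0 10 1 8)(2 9 12 15 4 5 14 11) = [10, 8, 9, 3, 5, 14, 6, 7, 0, 12, 1, 2, 15, 13, 11, 4, 16, 17]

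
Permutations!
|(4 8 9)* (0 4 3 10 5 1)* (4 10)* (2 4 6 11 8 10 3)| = 11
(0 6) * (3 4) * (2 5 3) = [6, 1, 5, 4, 2, 3, 0] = (0 6)(2 5 3 4)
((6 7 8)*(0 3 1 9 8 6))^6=(0 3 1 9 8)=((0 3 1 9 8)(6 7))^6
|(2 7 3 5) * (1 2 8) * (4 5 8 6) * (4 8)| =8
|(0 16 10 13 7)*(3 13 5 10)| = |(0 16 3 13 7)(5 10)| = 10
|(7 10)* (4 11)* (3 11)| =6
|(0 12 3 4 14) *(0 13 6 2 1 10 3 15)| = 24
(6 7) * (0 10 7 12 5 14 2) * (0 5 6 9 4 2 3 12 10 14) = (0 14 3 12 6 10 7 9 4 2 5) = [14, 1, 5, 12, 2, 0, 10, 9, 8, 4, 7, 11, 6, 13, 3]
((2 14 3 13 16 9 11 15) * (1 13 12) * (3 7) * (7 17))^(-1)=(1 12 3 7 17 14 2 15 11 9 16 13)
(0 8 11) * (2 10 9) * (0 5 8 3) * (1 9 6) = [3, 9, 10, 0, 4, 8, 1, 7, 11, 2, 6, 5] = (0 3)(1 9 2 10 6)(5 8 11)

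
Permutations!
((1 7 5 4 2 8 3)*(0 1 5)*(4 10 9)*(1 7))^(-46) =((0 7)(2 8 3 5 10 9 4))^(-46) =(2 5 4 3 9 8 10)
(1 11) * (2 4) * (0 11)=(0 11 1)(2 4)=[11, 0, 4, 3, 2, 5, 6, 7, 8, 9, 10, 1]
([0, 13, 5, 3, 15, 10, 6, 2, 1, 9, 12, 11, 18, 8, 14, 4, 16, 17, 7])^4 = [0, 13, 18, 3, 4, 7, 6, 12, 1, 9, 2, 11, 5, 8, 14, 15, 16, 17, 10]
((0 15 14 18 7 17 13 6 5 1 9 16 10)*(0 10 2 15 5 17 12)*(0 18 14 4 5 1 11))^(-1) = ((0 1 9 16 2 15 4 5 11)(6 17 13)(7 12 18))^(-1) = (0 11 5 4 15 2 16 9 1)(6 13 17)(7 18 12)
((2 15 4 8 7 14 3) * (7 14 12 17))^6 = (17)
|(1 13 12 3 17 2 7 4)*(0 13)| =9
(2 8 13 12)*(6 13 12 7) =(2 8 12)(6 13 7) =[0, 1, 8, 3, 4, 5, 13, 6, 12, 9, 10, 11, 2, 7]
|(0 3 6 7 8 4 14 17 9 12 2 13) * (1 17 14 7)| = 9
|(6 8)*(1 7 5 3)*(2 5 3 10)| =6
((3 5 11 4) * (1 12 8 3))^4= ((1 12 8 3 5 11 4))^4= (1 5 12 11 8 4 3)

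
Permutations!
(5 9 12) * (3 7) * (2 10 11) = (2 10 11)(3 7)(5 9 12) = [0, 1, 10, 7, 4, 9, 6, 3, 8, 12, 11, 2, 5]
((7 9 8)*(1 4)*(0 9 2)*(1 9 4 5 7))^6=(0 7 1 9)(2 5 8 4)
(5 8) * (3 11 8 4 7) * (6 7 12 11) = (3 6 7)(4 12 11 8 5) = [0, 1, 2, 6, 12, 4, 7, 3, 5, 9, 10, 8, 11]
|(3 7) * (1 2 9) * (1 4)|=4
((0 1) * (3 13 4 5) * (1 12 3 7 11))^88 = (0 11 5 13 12 1 7 4 3)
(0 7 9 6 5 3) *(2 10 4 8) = (0 7 9 6 5 3)(2 10 4 8) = [7, 1, 10, 0, 8, 3, 5, 9, 2, 6, 4]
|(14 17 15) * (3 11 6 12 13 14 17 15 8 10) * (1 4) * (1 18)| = |(1 4 18)(3 11 6 12 13 14 15 17 8 10)| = 30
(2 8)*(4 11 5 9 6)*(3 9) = (2 8)(3 9 6 4 11 5) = [0, 1, 8, 9, 11, 3, 4, 7, 2, 6, 10, 5]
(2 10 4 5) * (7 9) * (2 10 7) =[0, 1, 7, 3, 5, 10, 6, 9, 8, 2, 4] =(2 7 9)(4 5 10)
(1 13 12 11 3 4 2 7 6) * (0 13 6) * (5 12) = (0 13 5 12 11 3 4 2 7)(1 6) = [13, 6, 7, 4, 2, 12, 1, 0, 8, 9, 10, 3, 11, 5]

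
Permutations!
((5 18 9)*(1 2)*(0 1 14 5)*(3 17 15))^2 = ((0 1 2 14 5 18 9)(3 17 15))^2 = (0 2 5 9 1 14 18)(3 15 17)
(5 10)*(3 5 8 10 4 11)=(3 5 4 11)(8 10)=[0, 1, 2, 5, 11, 4, 6, 7, 10, 9, 8, 3]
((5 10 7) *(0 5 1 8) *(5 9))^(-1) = ((0 9 5 10 7 1 8))^(-1) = (0 8 1 7 10 5 9)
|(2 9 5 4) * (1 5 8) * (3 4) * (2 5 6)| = 15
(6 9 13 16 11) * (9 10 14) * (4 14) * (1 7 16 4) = [0, 7, 2, 3, 14, 5, 10, 16, 8, 13, 1, 6, 12, 4, 9, 15, 11] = (1 7 16 11 6 10)(4 14 9 13)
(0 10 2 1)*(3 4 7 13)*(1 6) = (0 10 2 6 1)(3 4 7 13) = [10, 0, 6, 4, 7, 5, 1, 13, 8, 9, 2, 11, 12, 3]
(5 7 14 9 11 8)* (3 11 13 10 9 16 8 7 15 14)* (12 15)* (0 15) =(0 15 14 16 8 5 12)(3 11 7)(9 13 10) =[15, 1, 2, 11, 4, 12, 6, 3, 5, 13, 9, 7, 0, 10, 16, 14, 8]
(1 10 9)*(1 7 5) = (1 10 9 7 5) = [0, 10, 2, 3, 4, 1, 6, 5, 8, 7, 9]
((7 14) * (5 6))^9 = ((5 6)(7 14))^9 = (5 6)(7 14)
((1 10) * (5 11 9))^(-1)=(1 10)(5 9 11)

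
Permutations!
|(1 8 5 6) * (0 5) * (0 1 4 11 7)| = |(0 5 6 4 11 7)(1 8)| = 6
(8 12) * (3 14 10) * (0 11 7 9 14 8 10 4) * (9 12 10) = [11, 1, 2, 8, 0, 5, 6, 12, 10, 14, 3, 7, 9, 13, 4] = (0 11 7 12 9 14 4)(3 8 10)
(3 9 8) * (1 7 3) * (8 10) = (1 7 3 9 10 8) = [0, 7, 2, 9, 4, 5, 6, 3, 1, 10, 8]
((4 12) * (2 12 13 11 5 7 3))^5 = ((2 12 4 13 11 5 7 3))^5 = (2 5 4 3 11 12 7 13)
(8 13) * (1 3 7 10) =(1 3 7 10)(8 13) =[0, 3, 2, 7, 4, 5, 6, 10, 13, 9, 1, 11, 12, 8]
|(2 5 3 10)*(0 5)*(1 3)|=|(0 5 1 3 10 2)|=6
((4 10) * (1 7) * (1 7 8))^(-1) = ((1 8)(4 10))^(-1) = (1 8)(4 10)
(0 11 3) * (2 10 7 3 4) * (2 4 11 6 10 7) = (11)(0 6 10 2 7 3) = [6, 1, 7, 0, 4, 5, 10, 3, 8, 9, 2, 11]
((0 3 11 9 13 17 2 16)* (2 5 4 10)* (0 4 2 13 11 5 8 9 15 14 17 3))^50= ((2 16 4 10 13 3 5)(8 9 11 15 14 17))^50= (2 16 4 10 13 3 5)(8 11 14)(9 15 17)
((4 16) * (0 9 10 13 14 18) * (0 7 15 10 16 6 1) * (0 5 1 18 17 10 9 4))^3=(0 18 9 4 7 16 6 15)(1 5)(10 17 14 13)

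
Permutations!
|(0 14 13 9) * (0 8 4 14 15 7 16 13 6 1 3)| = 12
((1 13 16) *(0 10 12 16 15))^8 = ((0 10 12 16 1 13 15))^8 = (0 10 12 16 1 13 15)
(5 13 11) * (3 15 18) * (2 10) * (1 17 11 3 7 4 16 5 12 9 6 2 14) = [0, 17, 10, 15, 16, 13, 2, 4, 8, 6, 14, 12, 9, 3, 1, 18, 5, 11, 7] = (1 17 11 12 9 6 2 10 14)(3 15 18 7 4 16 5 13)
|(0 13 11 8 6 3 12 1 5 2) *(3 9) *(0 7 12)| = |(0 13 11 8 6 9 3)(1 5 2 7 12)| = 35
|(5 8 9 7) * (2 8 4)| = 6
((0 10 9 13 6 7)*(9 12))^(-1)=(0 7 6 13 9 12 10)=((0 10 12 9 13 6 7))^(-1)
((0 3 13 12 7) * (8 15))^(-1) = (0 7 12 13 3)(8 15)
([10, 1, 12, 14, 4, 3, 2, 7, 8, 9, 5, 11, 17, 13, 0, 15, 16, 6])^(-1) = [14, 1, 6, 5, 4, 10, 17, 7, 8, 9, 0, 11, 2, 13, 3, 15, 16, 12]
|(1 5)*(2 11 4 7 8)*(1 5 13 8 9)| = 8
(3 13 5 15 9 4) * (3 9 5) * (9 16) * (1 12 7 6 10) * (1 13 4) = (1 12 7 6 10 13 3 4 16 9)(5 15) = [0, 12, 2, 4, 16, 15, 10, 6, 8, 1, 13, 11, 7, 3, 14, 5, 9]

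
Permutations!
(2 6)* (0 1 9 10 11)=[1, 9, 6, 3, 4, 5, 2, 7, 8, 10, 11, 0]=(0 1 9 10 11)(2 6)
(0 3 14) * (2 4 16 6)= (0 3 14)(2 4 16 6)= [3, 1, 4, 14, 16, 5, 2, 7, 8, 9, 10, 11, 12, 13, 0, 15, 6]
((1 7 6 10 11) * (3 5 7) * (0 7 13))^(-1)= (0 13 5 3 1 11 10 6 7)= ((0 7 6 10 11 1 3 5 13))^(-1)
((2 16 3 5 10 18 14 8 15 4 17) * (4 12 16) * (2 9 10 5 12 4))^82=((3 12 16)(4 17 9 10 18 14 8 15))^82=(3 12 16)(4 9 18 8)(10 14 15 17)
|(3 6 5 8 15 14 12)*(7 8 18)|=9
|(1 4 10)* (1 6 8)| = 5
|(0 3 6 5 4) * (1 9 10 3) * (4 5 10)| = 12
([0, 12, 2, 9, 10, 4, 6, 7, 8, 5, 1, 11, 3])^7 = (12)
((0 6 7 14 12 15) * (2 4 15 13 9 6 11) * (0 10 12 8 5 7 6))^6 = (0 12 4)(2 9 10)(5 14)(7 8)(11 13 15)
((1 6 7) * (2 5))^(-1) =(1 7 6)(2 5)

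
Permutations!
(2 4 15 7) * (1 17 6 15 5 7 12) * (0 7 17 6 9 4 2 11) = (0 7 11)(1 6 15 12)(4 5 17 9) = [7, 6, 2, 3, 5, 17, 15, 11, 8, 4, 10, 0, 1, 13, 14, 12, 16, 9]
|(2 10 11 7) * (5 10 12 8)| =7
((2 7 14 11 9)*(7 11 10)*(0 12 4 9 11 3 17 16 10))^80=(0 9 17 7 12 2 16 14 4 3 10)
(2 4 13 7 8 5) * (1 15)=(1 15)(2 4 13 7 8 5)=[0, 15, 4, 3, 13, 2, 6, 8, 5, 9, 10, 11, 12, 7, 14, 1]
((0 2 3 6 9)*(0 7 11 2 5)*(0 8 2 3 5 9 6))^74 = ((0 9 7 11 3)(2 5 8))^74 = (0 3 11 7 9)(2 8 5)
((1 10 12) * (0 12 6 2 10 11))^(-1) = ((0 12 1 11)(2 10 6))^(-1) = (0 11 1 12)(2 6 10)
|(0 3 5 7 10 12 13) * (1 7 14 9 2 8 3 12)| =6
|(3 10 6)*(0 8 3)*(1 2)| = |(0 8 3 10 6)(1 2)| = 10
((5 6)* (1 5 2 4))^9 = (1 4 2 6 5)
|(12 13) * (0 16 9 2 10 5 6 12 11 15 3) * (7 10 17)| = |(0 16 9 2 17 7 10 5 6 12 13 11 15 3)| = 14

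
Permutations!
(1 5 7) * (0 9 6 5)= (0 9 6 5 7 1)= [9, 0, 2, 3, 4, 7, 5, 1, 8, 6]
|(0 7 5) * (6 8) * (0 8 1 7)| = |(1 7 5 8 6)| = 5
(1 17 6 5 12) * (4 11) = (1 17 6 5 12)(4 11) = [0, 17, 2, 3, 11, 12, 5, 7, 8, 9, 10, 4, 1, 13, 14, 15, 16, 6]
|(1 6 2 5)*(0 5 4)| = |(0 5 1 6 2 4)| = 6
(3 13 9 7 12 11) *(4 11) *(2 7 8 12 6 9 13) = (13)(2 7 6 9 8 12 4 11 3) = [0, 1, 7, 2, 11, 5, 9, 6, 12, 8, 10, 3, 4, 13]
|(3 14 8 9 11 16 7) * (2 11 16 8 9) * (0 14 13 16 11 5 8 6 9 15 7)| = 21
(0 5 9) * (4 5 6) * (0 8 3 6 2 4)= [2, 1, 4, 6, 5, 9, 0, 7, 3, 8]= (0 2 4 5 9 8 3 6)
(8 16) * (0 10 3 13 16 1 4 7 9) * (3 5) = (0 10 5 3 13 16 8 1 4 7 9) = [10, 4, 2, 13, 7, 3, 6, 9, 1, 0, 5, 11, 12, 16, 14, 15, 8]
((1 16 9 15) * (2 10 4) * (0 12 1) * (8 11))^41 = (0 15 9 16 1 12)(2 4 10)(8 11)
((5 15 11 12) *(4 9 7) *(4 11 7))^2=((4 9)(5 15 7 11 12))^2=(5 7 12 15 11)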